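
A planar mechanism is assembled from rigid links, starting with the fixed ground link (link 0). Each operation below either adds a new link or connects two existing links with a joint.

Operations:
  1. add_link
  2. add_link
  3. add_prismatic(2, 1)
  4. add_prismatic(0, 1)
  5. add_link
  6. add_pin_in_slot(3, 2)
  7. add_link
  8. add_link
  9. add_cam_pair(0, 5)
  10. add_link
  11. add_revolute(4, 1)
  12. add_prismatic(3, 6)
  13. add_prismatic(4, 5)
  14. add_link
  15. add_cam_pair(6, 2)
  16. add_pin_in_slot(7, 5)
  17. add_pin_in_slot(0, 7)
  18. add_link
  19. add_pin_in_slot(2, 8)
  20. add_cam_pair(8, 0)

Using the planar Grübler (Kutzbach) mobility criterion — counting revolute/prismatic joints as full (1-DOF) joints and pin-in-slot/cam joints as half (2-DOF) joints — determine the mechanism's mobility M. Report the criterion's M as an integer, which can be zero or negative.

M = 7

[1;0;0] (link 0 is ground)
L+ [2;0;0]
L+ [3;0;0]
P(2,1)∈J1 [3;1;0]
P(0,1)∈J1 [3;2;0]
L+ [4;2;0]
PS(3,2)∈J2 [4;2;1]
L+ [5;2;1]
L+ [6;2;1]
C(0,5)∈J2 [6;2;2]
L+ [7;2;2]
R(4,1)∈J1 [7;3;2]
P(3,6)∈J1 [7;4;2]
P(4,5)∈J1 [7;5;2]
L+ [8;5;2]
C(6,2)∈J2 [8;5;3]
PS(7,5)∈J2 [8;5;4]
PS(0,7)∈J2 [8;5;5]
L+ [9;5;5]
PS(2,8)∈J2 [9;5;6]
C(8,0)∈J2 [9;5;7]
mobility = 24 − 10 − 7 = 7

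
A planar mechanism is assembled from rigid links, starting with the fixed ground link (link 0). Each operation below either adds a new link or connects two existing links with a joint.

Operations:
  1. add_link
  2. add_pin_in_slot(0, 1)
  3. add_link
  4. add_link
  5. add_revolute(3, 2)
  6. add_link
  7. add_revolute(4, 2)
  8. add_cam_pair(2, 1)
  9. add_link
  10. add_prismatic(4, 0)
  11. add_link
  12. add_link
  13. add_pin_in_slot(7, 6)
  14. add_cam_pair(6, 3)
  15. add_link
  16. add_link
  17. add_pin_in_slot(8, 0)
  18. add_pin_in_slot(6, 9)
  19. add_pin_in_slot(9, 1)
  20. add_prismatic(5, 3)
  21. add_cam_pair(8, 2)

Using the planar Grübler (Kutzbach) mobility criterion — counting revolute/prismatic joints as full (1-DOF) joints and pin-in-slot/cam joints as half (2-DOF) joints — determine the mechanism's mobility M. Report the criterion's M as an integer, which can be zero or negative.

M = 11

L=1 J1=0 J2=0
add link → L=2 J1=0 J2=0
PS@0,1 dof=2 J2 → L=2 J1=0 J2=1
add link → L=3 J1=0 J2=1
add link → L=4 J1=0 J2=1
R@3,2 dof=1 J1 → L=4 J1=1 J2=1
add link → L=5 J1=1 J2=1
R@4,2 dof=1 J1 → L=5 J1=2 J2=1
C@2,1 dof=2 J2 → L=5 J1=2 J2=2
add link → L=6 J1=2 J2=2
P@4,0 dof=1 J1 → L=6 J1=3 J2=2
add link → L=7 J1=3 J2=2
add link → L=8 J1=3 J2=2
PS@7,6 dof=2 J2 → L=8 J1=3 J2=3
C@6,3 dof=2 J2 → L=8 J1=3 J2=4
add link → L=9 J1=3 J2=4
add link → L=10 J1=3 J2=4
PS@8,0 dof=2 J2 → L=10 J1=3 J2=5
PS@6,9 dof=2 J2 → L=10 J1=3 J2=6
PS@9,1 dof=2 J2 → L=10 J1=3 J2=7
P@5,3 dof=1 J1 → L=10 J1=4 J2=7
C@8,2 dof=2 J2 → L=10 J1=4 J2=8
M=3(L−1)−2J1−J2=3·9−2·4−8=11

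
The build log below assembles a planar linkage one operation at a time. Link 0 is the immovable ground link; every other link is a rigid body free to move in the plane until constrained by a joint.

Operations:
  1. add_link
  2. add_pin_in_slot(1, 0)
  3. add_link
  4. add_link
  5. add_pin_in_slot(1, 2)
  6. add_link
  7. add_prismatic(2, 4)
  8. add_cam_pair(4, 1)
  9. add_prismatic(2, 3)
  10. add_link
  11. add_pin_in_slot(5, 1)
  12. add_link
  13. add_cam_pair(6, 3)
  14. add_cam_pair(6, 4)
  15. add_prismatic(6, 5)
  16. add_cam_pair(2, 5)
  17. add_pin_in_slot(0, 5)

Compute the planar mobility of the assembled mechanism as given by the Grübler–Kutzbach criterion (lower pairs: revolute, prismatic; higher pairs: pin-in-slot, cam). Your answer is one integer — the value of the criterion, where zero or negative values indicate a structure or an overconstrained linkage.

M = 4

link 0 = ground. State L|J1|J2 = 1|0|0
+link1  2|0|0
PS(1,0) f=2→J2  2|0|1
+link2  3|0|1
+link3  4|0|1
PS(1,2) f=2→J2  4|0|2
+link4  5|0|2
P(2,4) f=1→J1  5|1|2
C(4,1) f=2→J2  5|1|3
P(2,3) f=1→J1  5|2|3
+link5  6|2|3
PS(5,1) f=2→J2  6|2|4
+link6  7|2|4
C(6,3) f=2→J2  7|2|5
C(6,4) f=2→J2  7|2|6
P(6,5) f=1→J1  7|3|6
C(2,5) f=2→J2  7|3|7
PS(0,5) f=2→J2  7|3|8
M = 3(7−1)−2·3−8 = 18−6−8 = 4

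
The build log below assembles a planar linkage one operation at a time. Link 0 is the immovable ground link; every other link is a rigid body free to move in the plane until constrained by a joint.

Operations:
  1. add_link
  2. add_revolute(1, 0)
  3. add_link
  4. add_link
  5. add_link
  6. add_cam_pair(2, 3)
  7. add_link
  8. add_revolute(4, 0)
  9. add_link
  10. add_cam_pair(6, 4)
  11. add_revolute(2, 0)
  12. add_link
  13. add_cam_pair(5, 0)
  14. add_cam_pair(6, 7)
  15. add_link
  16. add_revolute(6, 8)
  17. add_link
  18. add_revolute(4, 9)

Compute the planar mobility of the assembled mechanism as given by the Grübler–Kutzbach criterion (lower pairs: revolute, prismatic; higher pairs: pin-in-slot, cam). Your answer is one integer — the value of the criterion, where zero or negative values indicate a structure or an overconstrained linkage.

M = 13

link 0 = ground. State L|J1|J2 = 1|0|0
+link1  2|0|0
R(1,0) f=1→J1  2|1|0
+link2  3|1|0
+link3  4|1|0
+link4  5|1|0
C(2,3) f=2→J2  5|1|1
+link5  6|1|1
R(4,0) f=1→J1  6|2|1
+link6  7|2|1
C(6,4) f=2→J2  7|2|2
R(2,0) f=1→J1  7|3|2
+link7  8|3|2
C(5,0) f=2→J2  8|3|3
C(6,7) f=2→J2  8|3|4
+link8  9|3|4
R(6,8) f=1→J1  9|4|4
+link9  10|4|4
R(4,9) f=1→J1  10|5|4
M = 3(10−1)−2·5−4 = 27−10−4 = 13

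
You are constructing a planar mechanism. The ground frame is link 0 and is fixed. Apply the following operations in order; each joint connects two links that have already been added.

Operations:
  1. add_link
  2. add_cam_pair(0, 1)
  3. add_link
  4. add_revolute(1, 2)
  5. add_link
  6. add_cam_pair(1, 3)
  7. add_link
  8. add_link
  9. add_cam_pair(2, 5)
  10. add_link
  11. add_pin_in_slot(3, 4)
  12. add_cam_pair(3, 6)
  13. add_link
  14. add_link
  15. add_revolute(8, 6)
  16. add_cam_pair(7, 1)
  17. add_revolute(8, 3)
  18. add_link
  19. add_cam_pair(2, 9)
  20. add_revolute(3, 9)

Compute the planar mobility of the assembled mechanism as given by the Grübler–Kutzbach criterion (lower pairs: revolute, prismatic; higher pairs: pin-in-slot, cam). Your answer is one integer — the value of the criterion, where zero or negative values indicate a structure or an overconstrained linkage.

M = 12

[1;0;0] (link 0 is ground)
L+ [2;0;0]
C(0,1)∈J2 [2;0;1]
L+ [3;0;1]
R(1,2)∈J1 [3;1;1]
L+ [4;1;1]
C(1,3)∈J2 [4;1;2]
L+ [5;1;2]
L+ [6;1;2]
C(2,5)∈J2 [6;1;3]
L+ [7;1;3]
PS(3,4)∈J2 [7;1;4]
C(3,6)∈J2 [7;1;5]
L+ [8;1;5]
L+ [9;1;5]
R(8,6)∈J1 [9;2;5]
C(7,1)∈J2 [9;2;6]
R(8,3)∈J1 [9;3;6]
L+ [10;3;6]
C(2,9)∈J2 [10;3;7]
R(3,9)∈J1 [10;4;7]
mobility = 27 − 8 − 7 = 12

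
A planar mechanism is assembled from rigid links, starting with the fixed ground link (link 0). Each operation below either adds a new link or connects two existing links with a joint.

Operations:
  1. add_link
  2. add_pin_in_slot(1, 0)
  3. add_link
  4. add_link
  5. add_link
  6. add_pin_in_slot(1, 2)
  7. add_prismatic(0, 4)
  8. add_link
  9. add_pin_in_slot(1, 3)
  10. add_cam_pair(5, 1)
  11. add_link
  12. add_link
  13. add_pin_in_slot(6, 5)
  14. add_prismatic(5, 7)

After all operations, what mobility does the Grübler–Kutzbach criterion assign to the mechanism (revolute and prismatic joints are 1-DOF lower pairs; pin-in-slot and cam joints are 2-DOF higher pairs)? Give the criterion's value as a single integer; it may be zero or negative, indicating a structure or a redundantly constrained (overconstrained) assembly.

M = 12

(L,J1,J2)=(1,0,0); link0 fixed
link1: (2,0,0)
PS 1-0 [J2]: (2,0,1)
link2: (3,0,1)
link3: (4,0,1)
link4: (5,0,1)
PS 1-2 [J2]: (5,0,2)
P 0-4 [J1]: (5,1,2)
link5: (6,1,2)
PS 1-3 [J2]: (6,1,3)
C 5-1 [J2]: (6,1,4)
link6: (7,1,4)
link7: (8,1,4)
PS 6-5 [J2]: (8,1,5)
P 5-7 [J1]: (8,2,5)
Grübler: 3·7 − 2·2 − 5 = 12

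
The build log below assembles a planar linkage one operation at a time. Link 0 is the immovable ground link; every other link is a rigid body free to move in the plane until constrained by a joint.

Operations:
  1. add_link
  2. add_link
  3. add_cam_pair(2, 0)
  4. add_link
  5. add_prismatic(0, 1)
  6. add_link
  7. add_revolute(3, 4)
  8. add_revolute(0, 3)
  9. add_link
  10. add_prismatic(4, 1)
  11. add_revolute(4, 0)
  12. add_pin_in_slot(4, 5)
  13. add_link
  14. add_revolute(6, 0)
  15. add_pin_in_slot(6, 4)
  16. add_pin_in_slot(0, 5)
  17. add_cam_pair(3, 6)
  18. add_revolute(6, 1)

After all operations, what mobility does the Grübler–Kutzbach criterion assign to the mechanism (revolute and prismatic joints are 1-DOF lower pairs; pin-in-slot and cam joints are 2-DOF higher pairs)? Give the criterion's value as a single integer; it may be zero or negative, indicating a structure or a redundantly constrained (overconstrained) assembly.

M = -1

(L,J1,J2)=(1,0,0); link0 fixed
link1: (2,0,0)
link2: (3,0,0)
C 2-0 [J2]: (3,0,1)
link3: (4,0,1)
P 0-1 [J1]: (4,1,1)
link4: (5,1,1)
R 3-4 [J1]: (5,2,1)
R 0-3 [J1]: (5,3,1)
link5: (6,3,1)
P 4-1 [J1]: (6,4,1)
R 4-0 [J1]: (6,5,1)
PS 4-5 [J2]: (6,5,2)
link6: (7,5,2)
R 6-0 [J1]: (7,6,2)
PS 6-4 [J2]: (7,6,3)
PS 0-5 [J2]: (7,6,4)
C 3-6 [J2]: (7,6,5)
R 6-1 [J1]: (7,7,5)
Grübler: 3·6 − 2·7 − 5 = -1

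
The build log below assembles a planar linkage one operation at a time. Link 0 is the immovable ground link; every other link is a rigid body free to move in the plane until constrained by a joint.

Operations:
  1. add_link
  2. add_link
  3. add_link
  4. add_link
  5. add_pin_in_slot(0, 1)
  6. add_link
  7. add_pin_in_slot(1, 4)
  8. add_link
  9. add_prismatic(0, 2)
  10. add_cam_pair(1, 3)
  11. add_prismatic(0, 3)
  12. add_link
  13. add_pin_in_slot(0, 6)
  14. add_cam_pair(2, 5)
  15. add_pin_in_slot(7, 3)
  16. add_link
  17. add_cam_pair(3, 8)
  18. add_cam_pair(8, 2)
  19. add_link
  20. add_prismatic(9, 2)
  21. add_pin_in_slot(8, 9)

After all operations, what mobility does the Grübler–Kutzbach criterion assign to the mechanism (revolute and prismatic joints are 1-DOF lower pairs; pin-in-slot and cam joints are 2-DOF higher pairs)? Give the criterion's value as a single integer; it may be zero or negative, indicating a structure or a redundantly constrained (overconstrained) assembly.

M = 12

link 0 = ground. State L|J1|J2 = 1|0|0
+link1  2|0|0
+link2  3|0|0
+link3  4|0|0
+link4  5|0|0
PS(0,1) f=2→J2  5|0|1
+link5  6|0|1
PS(1,4) f=2→J2  6|0|2
+link6  7|0|2
P(0,2) f=1→J1  7|1|2
C(1,3) f=2→J2  7|1|3
P(0,3) f=1→J1  7|2|3
+link7  8|2|3
PS(0,6) f=2→J2  8|2|4
C(2,5) f=2→J2  8|2|5
PS(7,3) f=2→J2  8|2|6
+link8  9|2|6
C(3,8) f=2→J2  9|2|7
C(8,2) f=2→J2  9|2|8
+link9  10|2|8
P(9,2) f=1→J1  10|3|8
PS(8,9) f=2→J2  10|3|9
M = 3(10−1)−2·3−9 = 27−6−9 = 12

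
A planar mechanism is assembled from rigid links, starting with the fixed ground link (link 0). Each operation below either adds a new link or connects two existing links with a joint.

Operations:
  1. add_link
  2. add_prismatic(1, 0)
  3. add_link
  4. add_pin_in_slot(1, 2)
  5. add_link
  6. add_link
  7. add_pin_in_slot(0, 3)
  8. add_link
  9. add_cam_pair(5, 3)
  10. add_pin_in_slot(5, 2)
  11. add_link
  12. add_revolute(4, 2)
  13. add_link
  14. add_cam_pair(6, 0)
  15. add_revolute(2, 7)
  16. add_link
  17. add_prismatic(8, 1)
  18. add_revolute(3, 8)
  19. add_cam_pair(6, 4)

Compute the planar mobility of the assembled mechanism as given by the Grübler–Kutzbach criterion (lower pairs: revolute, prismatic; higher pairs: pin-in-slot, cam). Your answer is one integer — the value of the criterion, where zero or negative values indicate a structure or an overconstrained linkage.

M = 8

ground; <1,0,0>
#1 <2,0,0>
P:1↔0 J1 <2,1,0>
#2 <3,1,0>
PS:1↔2 J2 <3,1,1>
#3 <4,1,1>
#4 <5,1,1>
PS:0↔3 J2 <5,1,2>
#5 <6,1,2>
C:5↔3 J2 <6,1,3>
PS:5↔2 J2 <6,1,4>
#6 <7,1,4>
R:4↔2 J1 <7,2,4>
#7 <8,2,4>
C:6↔0 J2 <8,2,5>
R:2↔7 J1 <8,3,5>
#8 <9,3,5>
P:8↔1 J1 <9,4,5>
R:3↔8 J1 <9,5,5>
C:6↔4 J2 <9,5,6>
3×8 − 2×5 − 1×6 = 8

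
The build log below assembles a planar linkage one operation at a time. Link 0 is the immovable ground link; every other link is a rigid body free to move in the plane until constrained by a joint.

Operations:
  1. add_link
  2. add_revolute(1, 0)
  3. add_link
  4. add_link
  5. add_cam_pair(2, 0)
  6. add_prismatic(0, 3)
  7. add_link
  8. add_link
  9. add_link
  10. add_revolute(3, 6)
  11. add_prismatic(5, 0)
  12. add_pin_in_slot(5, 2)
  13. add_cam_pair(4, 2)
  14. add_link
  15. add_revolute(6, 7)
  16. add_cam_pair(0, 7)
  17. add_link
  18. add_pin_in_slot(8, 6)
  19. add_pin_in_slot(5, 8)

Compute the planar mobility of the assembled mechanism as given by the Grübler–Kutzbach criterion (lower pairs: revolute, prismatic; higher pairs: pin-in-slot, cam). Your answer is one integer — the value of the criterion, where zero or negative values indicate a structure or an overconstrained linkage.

link 0 = ground. State L|J1|J2 = 1|0|0
+link1  2|0|0
R(1,0) f=1→J1  2|1|0
+link2  3|1|0
+link3  4|1|0
C(2,0) f=2→J2  4|1|1
P(0,3) f=1→J1  4|2|1
+link4  5|2|1
+link5  6|2|1
+link6  7|2|1
R(3,6) f=1→J1  7|3|1
P(5,0) f=1→J1  7|4|1
PS(5,2) f=2→J2  7|4|2
C(4,2) f=2→J2  7|4|3
+link7  8|4|3
R(6,7) f=1→J1  8|5|3
C(0,7) f=2→J2  8|5|4
+link8  9|5|4
PS(8,6) f=2→J2  9|5|5
PS(5,8) f=2→J2  9|5|6
M = 3(9−1)−2·5−6 = 24−10−6 = 8

M = 8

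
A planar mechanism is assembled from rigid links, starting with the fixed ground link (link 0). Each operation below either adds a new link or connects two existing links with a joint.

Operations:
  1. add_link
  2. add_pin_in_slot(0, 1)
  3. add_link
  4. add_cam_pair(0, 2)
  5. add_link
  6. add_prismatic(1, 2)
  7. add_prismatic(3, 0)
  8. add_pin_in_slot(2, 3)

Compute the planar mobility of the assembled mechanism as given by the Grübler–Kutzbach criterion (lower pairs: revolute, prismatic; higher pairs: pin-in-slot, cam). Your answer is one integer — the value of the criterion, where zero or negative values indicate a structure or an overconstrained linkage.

ground; <1,0,0>
#1 <2,0,0>
PS:0↔1 J2 <2,0,1>
#2 <3,0,1>
C:0↔2 J2 <3,0,2>
#3 <4,0,2>
P:1↔2 J1 <4,1,2>
P:3↔0 J1 <4,2,2>
PS:2↔3 J2 <4,2,3>
3×3 − 2×2 − 1×3 = 2

M = 2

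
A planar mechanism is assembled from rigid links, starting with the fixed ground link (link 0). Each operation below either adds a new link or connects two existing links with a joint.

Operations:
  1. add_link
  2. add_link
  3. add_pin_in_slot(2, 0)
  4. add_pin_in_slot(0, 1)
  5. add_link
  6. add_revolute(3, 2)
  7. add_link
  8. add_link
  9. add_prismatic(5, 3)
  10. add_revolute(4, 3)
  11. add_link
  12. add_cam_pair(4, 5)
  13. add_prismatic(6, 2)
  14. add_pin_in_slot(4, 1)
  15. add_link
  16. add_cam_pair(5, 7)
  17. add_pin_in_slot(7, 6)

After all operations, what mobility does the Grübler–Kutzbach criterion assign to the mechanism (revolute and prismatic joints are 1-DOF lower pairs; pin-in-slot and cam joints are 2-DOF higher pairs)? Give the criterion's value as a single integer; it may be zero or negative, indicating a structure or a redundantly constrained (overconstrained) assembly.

link 0 = ground. State L|J1|J2 = 1|0|0
+link1  2|0|0
+link2  3|0|0
PS(2,0) f=2→J2  3|0|1
PS(0,1) f=2→J2  3|0|2
+link3  4|0|2
R(3,2) f=1→J1  4|1|2
+link4  5|1|2
+link5  6|1|2
P(5,3) f=1→J1  6|2|2
R(4,3) f=1→J1  6|3|2
+link6  7|3|2
C(4,5) f=2→J2  7|3|3
P(6,2) f=1→J1  7|4|3
PS(4,1) f=2→J2  7|4|4
+link7  8|4|4
C(5,7) f=2→J2  8|4|5
PS(7,6) f=2→J2  8|4|6
M = 3(8−1)−2·4−6 = 21−8−6 = 7

M = 7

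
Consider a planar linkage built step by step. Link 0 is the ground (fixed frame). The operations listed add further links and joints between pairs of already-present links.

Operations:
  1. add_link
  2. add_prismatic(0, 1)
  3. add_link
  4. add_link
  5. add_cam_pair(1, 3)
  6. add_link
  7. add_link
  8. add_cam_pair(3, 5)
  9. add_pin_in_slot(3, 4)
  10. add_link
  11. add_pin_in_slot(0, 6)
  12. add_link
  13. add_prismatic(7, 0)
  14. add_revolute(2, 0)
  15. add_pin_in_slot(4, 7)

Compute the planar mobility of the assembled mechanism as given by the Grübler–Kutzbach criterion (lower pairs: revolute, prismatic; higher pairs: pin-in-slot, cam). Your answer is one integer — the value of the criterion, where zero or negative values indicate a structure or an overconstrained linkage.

M = 10

L=1 J1=0 J2=0
add link → L=2 J1=0 J2=0
P@0,1 dof=1 J1 → L=2 J1=1 J2=0
add link → L=3 J1=1 J2=0
add link → L=4 J1=1 J2=0
C@1,3 dof=2 J2 → L=4 J1=1 J2=1
add link → L=5 J1=1 J2=1
add link → L=6 J1=1 J2=1
C@3,5 dof=2 J2 → L=6 J1=1 J2=2
PS@3,4 dof=2 J2 → L=6 J1=1 J2=3
add link → L=7 J1=1 J2=3
PS@0,6 dof=2 J2 → L=7 J1=1 J2=4
add link → L=8 J1=1 J2=4
P@7,0 dof=1 J1 → L=8 J1=2 J2=4
R@2,0 dof=1 J1 → L=8 J1=3 J2=4
PS@4,7 dof=2 J2 → L=8 J1=3 J2=5
M=3(L−1)−2J1−J2=3·7−2·3−5=10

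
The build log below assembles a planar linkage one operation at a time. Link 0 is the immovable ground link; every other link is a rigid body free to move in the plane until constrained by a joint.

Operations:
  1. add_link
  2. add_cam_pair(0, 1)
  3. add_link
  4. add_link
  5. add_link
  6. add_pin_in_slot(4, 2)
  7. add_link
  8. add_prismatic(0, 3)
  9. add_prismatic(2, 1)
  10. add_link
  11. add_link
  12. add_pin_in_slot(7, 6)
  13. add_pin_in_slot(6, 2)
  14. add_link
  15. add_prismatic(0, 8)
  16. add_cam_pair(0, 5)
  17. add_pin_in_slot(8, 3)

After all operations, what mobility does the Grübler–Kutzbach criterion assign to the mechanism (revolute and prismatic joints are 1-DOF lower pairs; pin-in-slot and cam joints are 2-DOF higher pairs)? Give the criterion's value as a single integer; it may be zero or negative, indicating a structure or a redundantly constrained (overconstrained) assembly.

[1;0;0] (link 0 is ground)
L+ [2;0;0]
C(0,1)∈J2 [2;0;1]
L+ [3;0;1]
L+ [4;0;1]
L+ [5;0;1]
PS(4,2)∈J2 [5;0;2]
L+ [6;0;2]
P(0,3)∈J1 [6;1;2]
P(2,1)∈J1 [6;2;2]
L+ [7;2;2]
L+ [8;2;2]
PS(7,6)∈J2 [8;2;3]
PS(6,2)∈J2 [8;2;4]
L+ [9;2;4]
P(0,8)∈J1 [9;3;4]
C(0,5)∈J2 [9;3;5]
PS(8,3)∈J2 [9;3;6]
mobility = 24 − 6 − 6 = 12

M = 12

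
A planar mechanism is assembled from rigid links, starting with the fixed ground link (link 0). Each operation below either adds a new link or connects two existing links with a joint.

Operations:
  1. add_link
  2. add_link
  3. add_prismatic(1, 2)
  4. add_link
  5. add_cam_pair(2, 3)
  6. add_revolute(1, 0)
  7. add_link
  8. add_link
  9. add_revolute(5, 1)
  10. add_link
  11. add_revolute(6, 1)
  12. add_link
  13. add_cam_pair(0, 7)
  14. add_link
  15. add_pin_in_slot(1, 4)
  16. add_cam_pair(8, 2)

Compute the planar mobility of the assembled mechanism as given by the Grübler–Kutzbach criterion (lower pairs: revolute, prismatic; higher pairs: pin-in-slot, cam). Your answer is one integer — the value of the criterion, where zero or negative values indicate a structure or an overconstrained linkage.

M = 12

(L,J1,J2)=(1,0,0); link0 fixed
link1: (2,0,0)
link2: (3,0,0)
P 1-2 [J1]: (3,1,0)
link3: (4,1,0)
C 2-3 [J2]: (4,1,1)
R 1-0 [J1]: (4,2,1)
link4: (5,2,1)
link5: (6,2,1)
R 5-1 [J1]: (6,3,1)
link6: (7,3,1)
R 6-1 [J1]: (7,4,1)
link7: (8,4,1)
C 0-7 [J2]: (8,4,2)
link8: (9,4,2)
PS 1-4 [J2]: (9,4,3)
C 8-2 [J2]: (9,4,4)
Grübler: 3·8 − 2·4 − 4 = 12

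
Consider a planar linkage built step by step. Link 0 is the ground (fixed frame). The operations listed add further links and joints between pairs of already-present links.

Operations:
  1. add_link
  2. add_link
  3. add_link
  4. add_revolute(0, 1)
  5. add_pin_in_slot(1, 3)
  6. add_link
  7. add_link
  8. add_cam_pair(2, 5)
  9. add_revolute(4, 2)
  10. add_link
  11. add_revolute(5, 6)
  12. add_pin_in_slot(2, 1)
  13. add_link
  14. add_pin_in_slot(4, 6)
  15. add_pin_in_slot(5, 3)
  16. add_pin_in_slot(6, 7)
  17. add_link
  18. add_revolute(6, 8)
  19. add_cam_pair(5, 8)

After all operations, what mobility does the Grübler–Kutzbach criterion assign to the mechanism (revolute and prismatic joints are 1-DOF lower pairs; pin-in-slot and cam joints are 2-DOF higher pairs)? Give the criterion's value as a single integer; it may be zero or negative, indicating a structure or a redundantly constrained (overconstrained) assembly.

ground; <1,0,0>
#1 <2,0,0>
#2 <3,0,0>
#3 <4,0,0>
R:0↔1 J1 <4,1,0>
PS:1↔3 J2 <4,1,1>
#4 <5,1,1>
#5 <6,1,1>
C:2↔5 J2 <6,1,2>
R:4↔2 J1 <6,2,2>
#6 <7,2,2>
R:5↔6 J1 <7,3,2>
PS:2↔1 J2 <7,3,3>
#7 <8,3,3>
PS:4↔6 J2 <8,3,4>
PS:5↔3 J2 <8,3,5>
PS:6↔7 J2 <8,3,6>
#8 <9,3,6>
R:6↔8 J1 <9,4,6>
C:5↔8 J2 <9,4,7>
3×8 − 2×4 − 1×7 = 9

M = 9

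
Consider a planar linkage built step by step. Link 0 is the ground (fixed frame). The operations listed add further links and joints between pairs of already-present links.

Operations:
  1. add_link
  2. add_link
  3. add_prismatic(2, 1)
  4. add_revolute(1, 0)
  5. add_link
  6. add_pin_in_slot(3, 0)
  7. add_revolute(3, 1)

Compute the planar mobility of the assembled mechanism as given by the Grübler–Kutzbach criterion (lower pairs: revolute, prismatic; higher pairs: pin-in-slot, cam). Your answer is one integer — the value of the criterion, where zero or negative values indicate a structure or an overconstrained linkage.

[1;0;0] (link 0 is ground)
L+ [2;0;0]
L+ [3;0;0]
P(2,1)∈J1 [3;1;0]
R(1,0)∈J1 [3;2;0]
L+ [4;2;0]
PS(3,0)∈J2 [4;2;1]
R(3,1)∈J1 [4;3;1]
mobility = 9 − 6 − 1 = 2

M = 2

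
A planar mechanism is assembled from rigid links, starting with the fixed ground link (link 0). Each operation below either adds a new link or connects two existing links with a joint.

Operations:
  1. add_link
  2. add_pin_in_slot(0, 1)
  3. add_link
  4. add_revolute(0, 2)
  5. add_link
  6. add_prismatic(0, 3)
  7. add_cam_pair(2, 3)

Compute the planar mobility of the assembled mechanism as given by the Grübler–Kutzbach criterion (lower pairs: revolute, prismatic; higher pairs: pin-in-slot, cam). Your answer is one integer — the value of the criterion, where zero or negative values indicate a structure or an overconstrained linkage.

M = 3

[1;0;0] (link 0 is ground)
L+ [2;0;0]
PS(0,1)∈J2 [2;0;1]
L+ [3;0;1]
R(0,2)∈J1 [3;1;1]
L+ [4;1;1]
P(0,3)∈J1 [4;2;1]
C(2,3)∈J2 [4;2;2]
mobility = 9 − 4 − 2 = 3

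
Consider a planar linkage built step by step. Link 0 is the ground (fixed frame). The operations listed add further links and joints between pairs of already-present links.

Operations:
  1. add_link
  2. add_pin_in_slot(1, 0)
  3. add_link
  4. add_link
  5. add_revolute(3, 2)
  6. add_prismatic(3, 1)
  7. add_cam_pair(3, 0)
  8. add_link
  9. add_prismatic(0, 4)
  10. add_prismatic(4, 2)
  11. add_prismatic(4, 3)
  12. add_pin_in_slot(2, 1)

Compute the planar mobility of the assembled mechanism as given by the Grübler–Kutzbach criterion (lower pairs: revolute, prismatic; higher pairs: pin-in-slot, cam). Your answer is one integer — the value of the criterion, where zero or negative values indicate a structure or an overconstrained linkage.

L=1 J1=0 J2=0
add link → L=2 J1=0 J2=0
PS@1,0 dof=2 J2 → L=2 J1=0 J2=1
add link → L=3 J1=0 J2=1
add link → L=4 J1=0 J2=1
R@3,2 dof=1 J1 → L=4 J1=1 J2=1
P@3,1 dof=1 J1 → L=4 J1=2 J2=1
C@3,0 dof=2 J2 → L=4 J1=2 J2=2
add link → L=5 J1=2 J2=2
P@0,4 dof=1 J1 → L=5 J1=3 J2=2
P@4,2 dof=1 J1 → L=5 J1=4 J2=2
P@4,3 dof=1 J1 → L=5 J1=5 J2=2
PS@2,1 dof=2 J2 → L=5 J1=5 J2=3
M=3(L−1)−2J1−J2=3·4−2·5−3=-1

M = -1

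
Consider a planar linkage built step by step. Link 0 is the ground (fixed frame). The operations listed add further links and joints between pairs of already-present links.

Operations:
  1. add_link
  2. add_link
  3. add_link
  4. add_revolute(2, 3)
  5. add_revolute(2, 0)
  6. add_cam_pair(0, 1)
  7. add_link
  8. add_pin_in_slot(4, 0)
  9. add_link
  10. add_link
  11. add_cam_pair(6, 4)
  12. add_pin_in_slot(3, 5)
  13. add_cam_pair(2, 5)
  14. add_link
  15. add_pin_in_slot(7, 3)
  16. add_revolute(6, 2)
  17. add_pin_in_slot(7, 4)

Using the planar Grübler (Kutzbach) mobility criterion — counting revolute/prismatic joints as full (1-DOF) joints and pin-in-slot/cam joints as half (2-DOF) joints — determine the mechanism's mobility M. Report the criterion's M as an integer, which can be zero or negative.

(L,J1,J2)=(1,0,0); link0 fixed
link1: (2,0,0)
link2: (3,0,0)
link3: (4,0,0)
R 2-3 [J1]: (4,1,0)
R 2-0 [J1]: (4,2,0)
C 0-1 [J2]: (4,2,1)
link4: (5,2,1)
PS 4-0 [J2]: (5,2,2)
link5: (6,2,2)
link6: (7,2,2)
C 6-4 [J2]: (7,2,3)
PS 3-5 [J2]: (7,2,4)
C 2-5 [J2]: (7,2,5)
link7: (8,2,5)
PS 7-3 [J2]: (8,2,6)
R 6-2 [J1]: (8,3,6)
PS 7-4 [J2]: (8,3,7)
Grübler: 3·7 − 2·3 − 7 = 8

M = 8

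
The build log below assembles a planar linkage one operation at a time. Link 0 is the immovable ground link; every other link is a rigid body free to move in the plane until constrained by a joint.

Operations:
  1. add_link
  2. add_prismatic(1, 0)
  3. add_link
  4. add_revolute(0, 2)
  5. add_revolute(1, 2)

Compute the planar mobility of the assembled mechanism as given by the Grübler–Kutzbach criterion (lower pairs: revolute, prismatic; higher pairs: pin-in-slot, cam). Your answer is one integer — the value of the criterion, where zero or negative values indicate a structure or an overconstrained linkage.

[1;0;0] (link 0 is ground)
L+ [2;0;0]
P(1,0)∈J1 [2;1;0]
L+ [3;1;0]
R(0,2)∈J1 [3;2;0]
R(1,2)∈J1 [3;3;0]
mobility = 6 − 6 − 0 = 0

M = 0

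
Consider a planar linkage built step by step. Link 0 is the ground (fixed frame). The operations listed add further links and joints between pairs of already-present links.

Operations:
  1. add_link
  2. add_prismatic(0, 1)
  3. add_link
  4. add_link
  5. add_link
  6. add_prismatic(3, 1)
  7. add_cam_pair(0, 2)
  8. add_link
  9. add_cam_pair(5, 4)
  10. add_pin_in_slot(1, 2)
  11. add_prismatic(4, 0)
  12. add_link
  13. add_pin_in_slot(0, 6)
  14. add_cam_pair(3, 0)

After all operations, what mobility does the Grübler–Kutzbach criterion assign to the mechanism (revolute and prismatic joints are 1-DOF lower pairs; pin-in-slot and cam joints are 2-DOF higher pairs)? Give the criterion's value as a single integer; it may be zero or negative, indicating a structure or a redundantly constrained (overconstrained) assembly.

M = 7

(L,J1,J2)=(1,0,0); link0 fixed
link1: (2,0,0)
P 0-1 [J1]: (2,1,0)
link2: (3,1,0)
link3: (4,1,0)
link4: (5,1,0)
P 3-1 [J1]: (5,2,0)
C 0-2 [J2]: (5,2,1)
link5: (6,2,1)
C 5-4 [J2]: (6,2,2)
PS 1-2 [J2]: (6,2,3)
P 4-0 [J1]: (6,3,3)
link6: (7,3,3)
PS 0-6 [J2]: (7,3,4)
C 3-0 [J2]: (7,3,5)
Grübler: 3·6 − 2·3 − 5 = 7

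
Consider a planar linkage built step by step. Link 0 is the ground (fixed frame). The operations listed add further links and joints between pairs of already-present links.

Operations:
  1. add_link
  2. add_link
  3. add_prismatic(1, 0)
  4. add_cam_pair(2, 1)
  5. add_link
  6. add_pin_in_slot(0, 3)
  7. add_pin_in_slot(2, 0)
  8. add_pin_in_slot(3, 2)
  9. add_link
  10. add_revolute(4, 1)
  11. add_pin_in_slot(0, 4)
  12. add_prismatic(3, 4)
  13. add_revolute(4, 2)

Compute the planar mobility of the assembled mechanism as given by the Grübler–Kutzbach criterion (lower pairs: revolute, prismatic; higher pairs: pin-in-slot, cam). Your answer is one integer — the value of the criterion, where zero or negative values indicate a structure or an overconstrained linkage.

(L,J1,J2)=(1,0,0); link0 fixed
link1: (2,0,0)
link2: (3,0,0)
P 1-0 [J1]: (3,1,0)
C 2-1 [J2]: (3,1,1)
link3: (4,1,1)
PS 0-3 [J2]: (4,1,2)
PS 2-0 [J2]: (4,1,3)
PS 3-2 [J2]: (4,1,4)
link4: (5,1,4)
R 4-1 [J1]: (5,2,4)
PS 0-4 [J2]: (5,2,5)
P 3-4 [J1]: (5,3,5)
R 4-2 [J1]: (5,4,5)
Grübler: 3·4 − 2·4 − 5 = -1

M = -1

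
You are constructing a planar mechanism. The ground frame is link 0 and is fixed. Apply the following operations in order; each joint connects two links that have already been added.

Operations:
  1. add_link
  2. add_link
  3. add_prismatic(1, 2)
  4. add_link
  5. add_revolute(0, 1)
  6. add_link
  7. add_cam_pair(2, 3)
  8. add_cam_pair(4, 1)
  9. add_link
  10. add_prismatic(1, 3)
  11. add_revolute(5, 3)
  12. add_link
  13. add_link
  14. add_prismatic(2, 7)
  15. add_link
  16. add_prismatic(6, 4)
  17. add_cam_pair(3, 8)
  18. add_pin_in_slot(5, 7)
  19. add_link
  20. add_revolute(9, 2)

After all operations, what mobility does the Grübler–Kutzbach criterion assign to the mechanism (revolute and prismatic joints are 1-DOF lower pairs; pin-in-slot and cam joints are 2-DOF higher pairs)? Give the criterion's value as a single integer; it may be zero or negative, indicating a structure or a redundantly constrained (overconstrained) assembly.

(L,J1,J2)=(1,0,0); link0 fixed
link1: (2,0,0)
link2: (3,0,0)
P 1-2 [J1]: (3,1,0)
link3: (4,1,0)
R 0-1 [J1]: (4,2,0)
link4: (5,2,0)
C 2-3 [J2]: (5,2,1)
C 4-1 [J2]: (5,2,2)
link5: (6,2,2)
P 1-3 [J1]: (6,3,2)
R 5-3 [J1]: (6,4,2)
link6: (7,4,2)
link7: (8,4,2)
P 2-7 [J1]: (8,5,2)
link8: (9,5,2)
P 6-4 [J1]: (9,6,2)
C 3-8 [J2]: (9,6,3)
PS 5-7 [J2]: (9,6,4)
link9: (10,6,4)
R 9-2 [J1]: (10,7,4)
Grübler: 3·9 − 2·7 − 4 = 9

M = 9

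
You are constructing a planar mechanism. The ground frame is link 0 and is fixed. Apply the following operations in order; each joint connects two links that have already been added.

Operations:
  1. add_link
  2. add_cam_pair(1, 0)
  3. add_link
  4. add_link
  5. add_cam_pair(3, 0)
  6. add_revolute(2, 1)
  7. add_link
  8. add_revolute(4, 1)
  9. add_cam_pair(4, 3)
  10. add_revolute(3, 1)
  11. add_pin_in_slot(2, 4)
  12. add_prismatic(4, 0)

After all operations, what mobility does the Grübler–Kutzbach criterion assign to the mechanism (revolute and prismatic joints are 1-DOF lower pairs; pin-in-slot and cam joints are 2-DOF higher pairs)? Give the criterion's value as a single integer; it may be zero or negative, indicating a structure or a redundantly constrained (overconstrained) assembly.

M = 0

[1;0;0] (link 0 is ground)
L+ [2;0;0]
C(1,0)∈J2 [2;0;1]
L+ [3;0;1]
L+ [4;0;1]
C(3,0)∈J2 [4;0;2]
R(2,1)∈J1 [4;1;2]
L+ [5;1;2]
R(4,1)∈J1 [5;2;2]
C(4,3)∈J2 [5;2;3]
R(3,1)∈J1 [5;3;3]
PS(2,4)∈J2 [5;3;4]
P(4,0)∈J1 [5;4;4]
mobility = 12 − 8 − 4 = 0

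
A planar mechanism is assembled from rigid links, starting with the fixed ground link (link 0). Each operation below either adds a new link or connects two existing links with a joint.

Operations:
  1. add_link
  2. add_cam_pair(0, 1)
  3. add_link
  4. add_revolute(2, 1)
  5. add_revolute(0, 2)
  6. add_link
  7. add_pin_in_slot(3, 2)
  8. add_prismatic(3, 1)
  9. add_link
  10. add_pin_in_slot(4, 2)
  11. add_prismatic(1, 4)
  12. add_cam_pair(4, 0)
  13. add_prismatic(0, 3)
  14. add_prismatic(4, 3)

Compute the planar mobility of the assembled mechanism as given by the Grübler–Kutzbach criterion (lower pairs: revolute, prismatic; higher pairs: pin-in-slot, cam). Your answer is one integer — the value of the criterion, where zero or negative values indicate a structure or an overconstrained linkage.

L=1 J1=0 J2=0
add link → L=2 J1=0 J2=0
C@0,1 dof=2 J2 → L=2 J1=0 J2=1
add link → L=3 J1=0 J2=1
R@2,1 dof=1 J1 → L=3 J1=1 J2=1
R@0,2 dof=1 J1 → L=3 J1=2 J2=1
add link → L=4 J1=2 J2=1
PS@3,2 dof=2 J2 → L=4 J1=2 J2=2
P@3,1 dof=1 J1 → L=4 J1=3 J2=2
add link → L=5 J1=3 J2=2
PS@4,2 dof=2 J2 → L=5 J1=3 J2=3
P@1,4 dof=1 J1 → L=5 J1=4 J2=3
C@4,0 dof=2 J2 → L=5 J1=4 J2=4
P@0,3 dof=1 J1 → L=5 J1=5 J2=4
P@4,3 dof=1 J1 → L=5 J1=6 J2=4
M=3(L−1)−2J1−J2=3·4−2·6−4=-4

M = -4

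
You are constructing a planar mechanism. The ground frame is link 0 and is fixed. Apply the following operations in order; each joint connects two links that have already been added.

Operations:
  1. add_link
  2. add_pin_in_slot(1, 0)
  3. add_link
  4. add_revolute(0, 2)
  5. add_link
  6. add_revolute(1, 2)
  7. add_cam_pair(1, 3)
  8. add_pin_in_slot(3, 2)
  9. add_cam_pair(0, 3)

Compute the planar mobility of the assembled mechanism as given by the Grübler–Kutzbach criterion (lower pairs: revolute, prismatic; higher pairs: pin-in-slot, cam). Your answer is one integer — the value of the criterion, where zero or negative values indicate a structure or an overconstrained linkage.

(L,J1,J2)=(1,0,0); link0 fixed
link1: (2,0,0)
PS 1-0 [J2]: (2,0,1)
link2: (3,0,1)
R 0-2 [J1]: (3,1,1)
link3: (4,1,1)
R 1-2 [J1]: (4,2,1)
C 1-3 [J2]: (4,2,2)
PS 3-2 [J2]: (4,2,3)
C 0-3 [J2]: (4,2,4)
Grübler: 3·3 − 2·2 − 4 = 1

M = 1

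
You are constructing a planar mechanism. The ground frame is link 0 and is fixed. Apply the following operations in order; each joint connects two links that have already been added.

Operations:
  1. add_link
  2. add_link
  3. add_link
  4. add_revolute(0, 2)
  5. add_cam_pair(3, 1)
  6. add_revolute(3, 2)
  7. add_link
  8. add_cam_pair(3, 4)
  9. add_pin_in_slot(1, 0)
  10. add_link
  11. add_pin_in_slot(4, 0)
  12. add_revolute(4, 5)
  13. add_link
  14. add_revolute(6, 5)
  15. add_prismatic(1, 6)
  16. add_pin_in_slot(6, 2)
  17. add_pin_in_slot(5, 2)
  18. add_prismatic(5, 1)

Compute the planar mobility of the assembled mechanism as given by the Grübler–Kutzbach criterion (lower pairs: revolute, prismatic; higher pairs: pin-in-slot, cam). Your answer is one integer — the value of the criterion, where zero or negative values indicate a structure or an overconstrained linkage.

L=1 J1=0 J2=0
add link → L=2 J1=0 J2=0
add link → L=3 J1=0 J2=0
add link → L=4 J1=0 J2=0
R@0,2 dof=1 J1 → L=4 J1=1 J2=0
C@3,1 dof=2 J2 → L=4 J1=1 J2=1
R@3,2 dof=1 J1 → L=4 J1=2 J2=1
add link → L=5 J1=2 J2=1
C@3,4 dof=2 J2 → L=5 J1=2 J2=2
PS@1,0 dof=2 J2 → L=5 J1=2 J2=3
add link → L=6 J1=2 J2=3
PS@4,0 dof=2 J2 → L=6 J1=2 J2=4
R@4,5 dof=1 J1 → L=6 J1=3 J2=4
add link → L=7 J1=3 J2=4
R@6,5 dof=1 J1 → L=7 J1=4 J2=4
P@1,6 dof=1 J1 → L=7 J1=5 J2=4
PS@6,2 dof=2 J2 → L=7 J1=5 J2=5
PS@5,2 dof=2 J2 → L=7 J1=5 J2=6
P@5,1 dof=1 J1 → L=7 J1=6 J2=6
M=3(L−1)−2J1−J2=3·6−2·6−6=0

M = 0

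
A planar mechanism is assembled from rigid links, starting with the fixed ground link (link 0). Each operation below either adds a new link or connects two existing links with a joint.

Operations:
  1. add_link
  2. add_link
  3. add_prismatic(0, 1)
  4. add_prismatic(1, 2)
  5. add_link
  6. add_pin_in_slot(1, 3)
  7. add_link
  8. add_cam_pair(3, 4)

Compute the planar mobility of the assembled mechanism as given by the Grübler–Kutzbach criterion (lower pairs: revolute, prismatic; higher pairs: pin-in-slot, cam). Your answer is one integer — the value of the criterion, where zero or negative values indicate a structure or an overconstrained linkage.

[1;0;0] (link 0 is ground)
L+ [2;0;0]
L+ [3;0;0]
P(0,1)∈J1 [3;1;0]
P(1,2)∈J1 [3;2;0]
L+ [4;2;0]
PS(1,3)∈J2 [4;2;1]
L+ [5;2;1]
C(3,4)∈J2 [5;2;2]
mobility = 12 − 4 − 2 = 6

M = 6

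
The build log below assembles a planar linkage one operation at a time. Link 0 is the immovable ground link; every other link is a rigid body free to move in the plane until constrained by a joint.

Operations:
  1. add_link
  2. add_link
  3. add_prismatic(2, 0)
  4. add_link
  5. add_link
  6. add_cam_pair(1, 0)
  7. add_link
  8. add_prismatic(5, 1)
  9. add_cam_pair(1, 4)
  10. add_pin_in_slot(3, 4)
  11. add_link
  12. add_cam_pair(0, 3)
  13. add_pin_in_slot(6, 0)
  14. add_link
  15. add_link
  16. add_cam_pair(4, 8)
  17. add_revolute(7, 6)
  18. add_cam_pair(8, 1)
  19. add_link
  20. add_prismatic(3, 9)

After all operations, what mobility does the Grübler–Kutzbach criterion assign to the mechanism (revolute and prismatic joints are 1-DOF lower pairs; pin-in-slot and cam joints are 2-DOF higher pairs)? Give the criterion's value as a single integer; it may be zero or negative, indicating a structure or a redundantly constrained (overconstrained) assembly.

[1;0;0] (link 0 is ground)
L+ [2;0;0]
L+ [3;0;0]
P(2,0)∈J1 [3;1;0]
L+ [4;1;0]
L+ [5;1;0]
C(1,0)∈J2 [5;1;1]
L+ [6;1;1]
P(5,1)∈J1 [6;2;1]
C(1,4)∈J2 [6;2;2]
PS(3,4)∈J2 [6;2;3]
L+ [7;2;3]
C(0,3)∈J2 [7;2;4]
PS(6,0)∈J2 [7;2;5]
L+ [8;2;5]
L+ [9;2;5]
C(4,8)∈J2 [9;2;6]
R(7,6)∈J1 [9;3;6]
C(8,1)∈J2 [9;3;7]
L+ [10;3;7]
P(3,9)∈J1 [10;4;7]
mobility = 27 − 8 − 7 = 12

M = 12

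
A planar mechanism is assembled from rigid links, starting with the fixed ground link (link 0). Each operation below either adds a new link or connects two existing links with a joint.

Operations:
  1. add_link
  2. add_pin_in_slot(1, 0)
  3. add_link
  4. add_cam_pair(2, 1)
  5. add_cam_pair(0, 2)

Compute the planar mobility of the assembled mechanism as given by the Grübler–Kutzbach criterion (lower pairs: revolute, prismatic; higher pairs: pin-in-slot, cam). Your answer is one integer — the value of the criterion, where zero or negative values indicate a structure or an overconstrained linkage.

ground; <1,0,0>
#1 <2,0,0>
PS:1↔0 J2 <2,0,1>
#2 <3,0,1>
C:2↔1 J2 <3,0,2>
C:0↔2 J2 <3,0,3>
3×2 − 2×0 − 1×3 = 3

M = 3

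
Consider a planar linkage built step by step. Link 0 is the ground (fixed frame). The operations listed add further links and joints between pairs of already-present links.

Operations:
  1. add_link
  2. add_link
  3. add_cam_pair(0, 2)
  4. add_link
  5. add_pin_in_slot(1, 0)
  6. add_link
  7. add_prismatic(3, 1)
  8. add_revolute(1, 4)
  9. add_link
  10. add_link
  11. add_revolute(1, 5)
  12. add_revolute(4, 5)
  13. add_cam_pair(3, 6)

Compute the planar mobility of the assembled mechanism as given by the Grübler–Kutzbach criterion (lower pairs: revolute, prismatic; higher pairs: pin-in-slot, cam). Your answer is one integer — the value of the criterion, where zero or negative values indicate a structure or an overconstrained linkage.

M = 7

link 0 = ground. State L|J1|J2 = 1|0|0
+link1  2|0|0
+link2  3|0|0
C(0,2) f=2→J2  3|0|1
+link3  4|0|1
PS(1,0) f=2→J2  4|0|2
+link4  5|0|2
P(3,1) f=1→J1  5|1|2
R(1,4) f=1→J1  5|2|2
+link5  6|2|2
+link6  7|2|2
R(1,5) f=1→J1  7|3|2
R(4,5) f=1→J1  7|4|2
C(3,6) f=2→J2  7|4|3
M = 3(7−1)−2·4−3 = 18−8−3 = 7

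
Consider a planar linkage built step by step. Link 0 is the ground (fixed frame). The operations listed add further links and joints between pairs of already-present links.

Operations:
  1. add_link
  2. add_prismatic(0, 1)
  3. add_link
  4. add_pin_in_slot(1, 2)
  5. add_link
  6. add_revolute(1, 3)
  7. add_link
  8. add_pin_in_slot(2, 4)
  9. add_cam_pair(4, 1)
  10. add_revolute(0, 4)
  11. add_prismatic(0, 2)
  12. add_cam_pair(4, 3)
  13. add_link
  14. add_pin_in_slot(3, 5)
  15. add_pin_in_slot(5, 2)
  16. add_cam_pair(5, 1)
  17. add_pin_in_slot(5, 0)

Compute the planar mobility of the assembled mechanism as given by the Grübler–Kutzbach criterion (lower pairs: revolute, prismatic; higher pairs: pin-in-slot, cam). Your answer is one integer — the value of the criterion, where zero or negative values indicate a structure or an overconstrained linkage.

L=1 J1=0 J2=0
add link → L=2 J1=0 J2=0
P@0,1 dof=1 J1 → L=2 J1=1 J2=0
add link → L=3 J1=1 J2=0
PS@1,2 dof=2 J2 → L=3 J1=1 J2=1
add link → L=4 J1=1 J2=1
R@1,3 dof=1 J1 → L=4 J1=2 J2=1
add link → L=5 J1=2 J2=1
PS@2,4 dof=2 J2 → L=5 J1=2 J2=2
C@4,1 dof=2 J2 → L=5 J1=2 J2=3
R@0,4 dof=1 J1 → L=5 J1=3 J2=3
P@0,2 dof=1 J1 → L=5 J1=4 J2=3
C@4,3 dof=2 J2 → L=5 J1=4 J2=4
add link → L=6 J1=4 J2=4
PS@3,5 dof=2 J2 → L=6 J1=4 J2=5
PS@5,2 dof=2 J2 → L=6 J1=4 J2=6
C@5,1 dof=2 J2 → L=6 J1=4 J2=7
PS@5,0 dof=2 J2 → L=6 J1=4 J2=8
M=3(L−1)−2J1−J2=3·5−2·4−8=-1

M = -1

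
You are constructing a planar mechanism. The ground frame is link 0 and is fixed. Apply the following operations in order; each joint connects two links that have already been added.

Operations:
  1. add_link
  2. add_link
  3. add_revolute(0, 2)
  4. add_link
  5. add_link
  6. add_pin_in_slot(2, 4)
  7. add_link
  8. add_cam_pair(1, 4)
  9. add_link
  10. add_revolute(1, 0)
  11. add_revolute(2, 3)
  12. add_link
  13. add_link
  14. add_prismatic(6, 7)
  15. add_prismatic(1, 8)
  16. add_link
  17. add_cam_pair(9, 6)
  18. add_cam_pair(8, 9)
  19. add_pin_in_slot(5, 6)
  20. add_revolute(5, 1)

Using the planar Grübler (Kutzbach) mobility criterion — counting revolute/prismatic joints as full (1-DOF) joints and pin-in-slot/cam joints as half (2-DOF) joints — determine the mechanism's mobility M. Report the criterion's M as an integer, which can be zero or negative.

M = 10

(L,J1,J2)=(1,0,0); link0 fixed
link1: (2,0,0)
link2: (3,0,0)
R 0-2 [J1]: (3,1,0)
link3: (4,1,0)
link4: (5,1,0)
PS 2-4 [J2]: (5,1,1)
link5: (6,1,1)
C 1-4 [J2]: (6,1,2)
link6: (7,1,2)
R 1-0 [J1]: (7,2,2)
R 2-3 [J1]: (7,3,2)
link7: (8,3,2)
link8: (9,3,2)
P 6-7 [J1]: (9,4,2)
P 1-8 [J1]: (9,5,2)
link9: (10,5,2)
C 9-6 [J2]: (10,5,3)
C 8-9 [J2]: (10,5,4)
PS 5-6 [J2]: (10,5,5)
R 5-1 [J1]: (10,6,5)
Grübler: 3·9 − 2·6 − 5 = 10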